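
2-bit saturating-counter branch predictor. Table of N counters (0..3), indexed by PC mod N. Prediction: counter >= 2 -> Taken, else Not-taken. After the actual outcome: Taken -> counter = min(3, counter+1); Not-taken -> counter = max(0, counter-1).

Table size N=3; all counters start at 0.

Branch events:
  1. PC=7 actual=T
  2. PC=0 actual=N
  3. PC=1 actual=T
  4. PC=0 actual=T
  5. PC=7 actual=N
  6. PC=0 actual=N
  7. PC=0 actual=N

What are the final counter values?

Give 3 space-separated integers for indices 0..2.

Ev 1: PC=7 idx=1 pred=N actual=T -> ctr[1]=1
Ev 2: PC=0 idx=0 pred=N actual=N -> ctr[0]=0
Ev 3: PC=1 idx=1 pred=N actual=T -> ctr[1]=2
Ev 4: PC=0 idx=0 pred=N actual=T -> ctr[0]=1
Ev 5: PC=7 idx=1 pred=T actual=N -> ctr[1]=1
Ev 6: PC=0 idx=0 pred=N actual=N -> ctr[0]=0
Ev 7: PC=0 idx=0 pred=N actual=N -> ctr[0]=0

Answer: 0 1 0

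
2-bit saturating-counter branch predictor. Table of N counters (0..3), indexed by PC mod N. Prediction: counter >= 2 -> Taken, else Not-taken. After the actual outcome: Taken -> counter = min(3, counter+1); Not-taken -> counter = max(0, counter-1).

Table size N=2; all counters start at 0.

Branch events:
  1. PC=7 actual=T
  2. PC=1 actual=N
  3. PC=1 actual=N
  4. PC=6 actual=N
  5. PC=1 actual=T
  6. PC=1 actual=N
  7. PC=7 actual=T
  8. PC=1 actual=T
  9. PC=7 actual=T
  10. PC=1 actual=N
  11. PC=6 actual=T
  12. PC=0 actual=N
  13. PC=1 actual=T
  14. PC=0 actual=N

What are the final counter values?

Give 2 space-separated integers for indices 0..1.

Ev 1: PC=7 idx=1 pred=N actual=T -> ctr[1]=1
Ev 2: PC=1 idx=1 pred=N actual=N -> ctr[1]=0
Ev 3: PC=1 idx=1 pred=N actual=N -> ctr[1]=0
Ev 4: PC=6 idx=0 pred=N actual=N -> ctr[0]=0
Ev 5: PC=1 idx=1 pred=N actual=T -> ctr[1]=1
Ev 6: PC=1 idx=1 pred=N actual=N -> ctr[1]=0
Ev 7: PC=7 idx=1 pred=N actual=T -> ctr[1]=1
Ev 8: PC=1 idx=1 pred=N actual=T -> ctr[1]=2
Ev 9: PC=7 idx=1 pred=T actual=T -> ctr[1]=3
Ev 10: PC=1 idx=1 pred=T actual=N -> ctr[1]=2
Ev 11: PC=6 idx=0 pred=N actual=T -> ctr[0]=1
Ev 12: PC=0 idx=0 pred=N actual=N -> ctr[0]=0
Ev 13: PC=1 idx=1 pred=T actual=T -> ctr[1]=3
Ev 14: PC=0 idx=0 pred=N actual=N -> ctr[0]=0

Answer: 0 3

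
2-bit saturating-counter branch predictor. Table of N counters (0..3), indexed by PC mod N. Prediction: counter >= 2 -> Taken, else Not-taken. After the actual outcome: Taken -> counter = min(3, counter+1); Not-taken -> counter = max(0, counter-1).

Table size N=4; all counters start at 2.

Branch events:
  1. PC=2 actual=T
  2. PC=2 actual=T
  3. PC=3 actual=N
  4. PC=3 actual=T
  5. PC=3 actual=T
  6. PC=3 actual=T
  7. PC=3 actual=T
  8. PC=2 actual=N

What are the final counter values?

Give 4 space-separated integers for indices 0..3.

Answer: 2 2 2 3

Derivation:
Ev 1: PC=2 idx=2 pred=T actual=T -> ctr[2]=3
Ev 2: PC=2 idx=2 pred=T actual=T -> ctr[2]=3
Ev 3: PC=3 idx=3 pred=T actual=N -> ctr[3]=1
Ev 4: PC=3 idx=3 pred=N actual=T -> ctr[3]=2
Ev 5: PC=3 idx=3 pred=T actual=T -> ctr[3]=3
Ev 6: PC=3 idx=3 pred=T actual=T -> ctr[3]=3
Ev 7: PC=3 idx=3 pred=T actual=T -> ctr[3]=3
Ev 8: PC=2 idx=2 pred=T actual=N -> ctr[2]=2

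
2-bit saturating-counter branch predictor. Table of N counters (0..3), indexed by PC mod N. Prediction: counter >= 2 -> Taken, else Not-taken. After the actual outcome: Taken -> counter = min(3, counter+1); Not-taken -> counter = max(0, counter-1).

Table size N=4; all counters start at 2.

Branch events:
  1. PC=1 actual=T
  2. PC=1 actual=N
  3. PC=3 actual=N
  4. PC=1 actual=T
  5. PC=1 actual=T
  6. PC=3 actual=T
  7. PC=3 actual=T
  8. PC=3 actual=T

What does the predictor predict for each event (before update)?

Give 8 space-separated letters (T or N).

Ev 1: PC=1 idx=1 pred=T actual=T -> ctr[1]=3
Ev 2: PC=1 idx=1 pred=T actual=N -> ctr[1]=2
Ev 3: PC=3 idx=3 pred=T actual=N -> ctr[3]=1
Ev 4: PC=1 idx=1 pred=T actual=T -> ctr[1]=3
Ev 5: PC=1 idx=1 pred=T actual=T -> ctr[1]=3
Ev 6: PC=3 idx=3 pred=N actual=T -> ctr[3]=2
Ev 7: PC=3 idx=3 pred=T actual=T -> ctr[3]=3
Ev 8: PC=3 idx=3 pred=T actual=T -> ctr[3]=3

Answer: T T T T T N T T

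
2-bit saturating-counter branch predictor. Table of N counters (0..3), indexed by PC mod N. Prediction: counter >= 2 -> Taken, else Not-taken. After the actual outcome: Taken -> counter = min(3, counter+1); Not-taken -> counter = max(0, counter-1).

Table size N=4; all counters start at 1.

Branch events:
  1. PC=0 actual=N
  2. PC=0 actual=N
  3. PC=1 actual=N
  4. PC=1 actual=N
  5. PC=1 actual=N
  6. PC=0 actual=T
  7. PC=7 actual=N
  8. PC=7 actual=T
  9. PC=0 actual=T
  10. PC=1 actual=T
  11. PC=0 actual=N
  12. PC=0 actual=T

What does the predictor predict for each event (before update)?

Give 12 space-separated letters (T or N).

Ev 1: PC=0 idx=0 pred=N actual=N -> ctr[0]=0
Ev 2: PC=0 idx=0 pred=N actual=N -> ctr[0]=0
Ev 3: PC=1 idx=1 pred=N actual=N -> ctr[1]=0
Ev 4: PC=1 idx=1 pred=N actual=N -> ctr[1]=0
Ev 5: PC=1 idx=1 pred=N actual=N -> ctr[1]=0
Ev 6: PC=0 idx=0 pred=N actual=T -> ctr[0]=1
Ev 7: PC=7 idx=3 pred=N actual=N -> ctr[3]=0
Ev 8: PC=7 idx=3 pred=N actual=T -> ctr[3]=1
Ev 9: PC=0 idx=0 pred=N actual=T -> ctr[0]=2
Ev 10: PC=1 idx=1 pred=N actual=T -> ctr[1]=1
Ev 11: PC=0 idx=0 pred=T actual=N -> ctr[0]=1
Ev 12: PC=0 idx=0 pred=N actual=T -> ctr[0]=2

Answer: N N N N N N N N N N T N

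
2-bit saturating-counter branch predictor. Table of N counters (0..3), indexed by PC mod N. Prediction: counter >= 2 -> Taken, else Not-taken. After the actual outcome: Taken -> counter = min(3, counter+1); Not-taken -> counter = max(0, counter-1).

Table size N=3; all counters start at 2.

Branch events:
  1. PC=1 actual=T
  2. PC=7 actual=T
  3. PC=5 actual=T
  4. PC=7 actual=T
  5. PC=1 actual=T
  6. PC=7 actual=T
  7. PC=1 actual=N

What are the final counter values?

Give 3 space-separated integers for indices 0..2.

Answer: 2 2 3

Derivation:
Ev 1: PC=1 idx=1 pred=T actual=T -> ctr[1]=3
Ev 2: PC=7 idx=1 pred=T actual=T -> ctr[1]=3
Ev 3: PC=5 idx=2 pred=T actual=T -> ctr[2]=3
Ev 4: PC=7 idx=1 pred=T actual=T -> ctr[1]=3
Ev 5: PC=1 idx=1 pred=T actual=T -> ctr[1]=3
Ev 6: PC=7 idx=1 pred=T actual=T -> ctr[1]=3
Ev 7: PC=1 idx=1 pred=T actual=N -> ctr[1]=2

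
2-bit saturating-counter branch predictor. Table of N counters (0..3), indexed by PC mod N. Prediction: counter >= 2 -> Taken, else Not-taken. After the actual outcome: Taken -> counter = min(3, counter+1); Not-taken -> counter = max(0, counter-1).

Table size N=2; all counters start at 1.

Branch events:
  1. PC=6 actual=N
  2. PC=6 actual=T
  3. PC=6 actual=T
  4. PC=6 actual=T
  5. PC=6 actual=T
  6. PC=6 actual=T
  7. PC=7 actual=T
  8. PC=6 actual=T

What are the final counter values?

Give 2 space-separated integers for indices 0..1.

Ev 1: PC=6 idx=0 pred=N actual=N -> ctr[0]=0
Ev 2: PC=6 idx=0 pred=N actual=T -> ctr[0]=1
Ev 3: PC=6 idx=0 pred=N actual=T -> ctr[0]=2
Ev 4: PC=6 idx=0 pred=T actual=T -> ctr[0]=3
Ev 5: PC=6 idx=0 pred=T actual=T -> ctr[0]=3
Ev 6: PC=6 idx=0 pred=T actual=T -> ctr[0]=3
Ev 7: PC=7 idx=1 pred=N actual=T -> ctr[1]=2
Ev 8: PC=6 idx=0 pred=T actual=T -> ctr[0]=3

Answer: 3 2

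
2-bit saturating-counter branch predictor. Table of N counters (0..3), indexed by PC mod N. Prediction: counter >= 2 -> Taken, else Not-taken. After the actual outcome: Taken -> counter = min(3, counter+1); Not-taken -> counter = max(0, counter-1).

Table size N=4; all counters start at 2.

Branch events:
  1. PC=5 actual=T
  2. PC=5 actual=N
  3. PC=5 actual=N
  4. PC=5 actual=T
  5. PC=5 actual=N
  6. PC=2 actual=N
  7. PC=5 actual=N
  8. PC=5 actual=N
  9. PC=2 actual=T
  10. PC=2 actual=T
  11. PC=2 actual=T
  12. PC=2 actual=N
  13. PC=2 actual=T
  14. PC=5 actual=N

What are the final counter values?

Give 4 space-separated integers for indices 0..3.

Answer: 2 0 3 2

Derivation:
Ev 1: PC=5 idx=1 pred=T actual=T -> ctr[1]=3
Ev 2: PC=5 idx=1 pred=T actual=N -> ctr[1]=2
Ev 3: PC=5 idx=1 pred=T actual=N -> ctr[1]=1
Ev 4: PC=5 idx=1 pred=N actual=T -> ctr[1]=2
Ev 5: PC=5 idx=1 pred=T actual=N -> ctr[1]=1
Ev 6: PC=2 idx=2 pred=T actual=N -> ctr[2]=1
Ev 7: PC=5 idx=1 pred=N actual=N -> ctr[1]=0
Ev 8: PC=5 idx=1 pred=N actual=N -> ctr[1]=0
Ev 9: PC=2 idx=2 pred=N actual=T -> ctr[2]=2
Ev 10: PC=2 idx=2 pred=T actual=T -> ctr[2]=3
Ev 11: PC=2 idx=2 pred=T actual=T -> ctr[2]=3
Ev 12: PC=2 idx=2 pred=T actual=N -> ctr[2]=2
Ev 13: PC=2 idx=2 pred=T actual=T -> ctr[2]=3
Ev 14: PC=5 idx=1 pred=N actual=N -> ctr[1]=0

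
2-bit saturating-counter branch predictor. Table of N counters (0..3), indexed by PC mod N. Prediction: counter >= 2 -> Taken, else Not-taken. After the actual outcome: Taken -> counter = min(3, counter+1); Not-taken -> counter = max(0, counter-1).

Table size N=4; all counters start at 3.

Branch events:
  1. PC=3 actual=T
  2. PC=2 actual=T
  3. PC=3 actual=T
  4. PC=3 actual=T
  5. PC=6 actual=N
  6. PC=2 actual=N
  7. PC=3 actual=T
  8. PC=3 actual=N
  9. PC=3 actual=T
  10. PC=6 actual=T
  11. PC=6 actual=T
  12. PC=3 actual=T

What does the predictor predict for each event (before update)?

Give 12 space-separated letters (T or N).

Ev 1: PC=3 idx=3 pred=T actual=T -> ctr[3]=3
Ev 2: PC=2 idx=2 pred=T actual=T -> ctr[2]=3
Ev 3: PC=3 idx=3 pred=T actual=T -> ctr[3]=3
Ev 4: PC=3 idx=3 pred=T actual=T -> ctr[3]=3
Ev 5: PC=6 idx=2 pred=T actual=N -> ctr[2]=2
Ev 6: PC=2 idx=2 pred=T actual=N -> ctr[2]=1
Ev 7: PC=3 idx=3 pred=T actual=T -> ctr[3]=3
Ev 8: PC=3 idx=3 pred=T actual=N -> ctr[3]=2
Ev 9: PC=3 idx=3 pred=T actual=T -> ctr[3]=3
Ev 10: PC=6 idx=2 pred=N actual=T -> ctr[2]=2
Ev 11: PC=6 idx=2 pred=T actual=T -> ctr[2]=3
Ev 12: PC=3 idx=3 pred=T actual=T -> ctr[3]=3

Answer: T T T T T T T T T N T T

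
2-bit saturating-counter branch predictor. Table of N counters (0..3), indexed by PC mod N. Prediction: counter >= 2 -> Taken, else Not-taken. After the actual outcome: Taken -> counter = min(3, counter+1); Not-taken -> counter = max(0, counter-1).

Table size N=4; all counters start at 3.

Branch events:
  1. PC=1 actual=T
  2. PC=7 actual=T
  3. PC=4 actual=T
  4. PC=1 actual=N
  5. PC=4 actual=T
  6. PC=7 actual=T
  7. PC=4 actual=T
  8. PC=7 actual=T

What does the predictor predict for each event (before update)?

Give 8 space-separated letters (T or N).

Ev 1: PC=1 idx=1 pred=T actual=T -> ctr[1]=3
Ev 2: PC=7 idx=3 pred=T actual=T -> ctr[3]=3
Ev 3: PC=4 idx=0 pred=T actual=T -> ctr[0]=3
Ev 4: PC=1 idx=1 pred=T actual=N -> ctr[1]=2
Ev 5: PC=4 idx=0 pred=T actual=T -> ctr[0]=3
Ev 6: PC=7 idx=3 pred=T actual=T -> ctr[3]=3
Ev 7: PC=4 idx=0 pred=T actual=T -> ctr[0]=3
Ev 8: PC=7 idx=3 pred=T actual=T -> ctr[3]=3

Answer: T T T T T T T T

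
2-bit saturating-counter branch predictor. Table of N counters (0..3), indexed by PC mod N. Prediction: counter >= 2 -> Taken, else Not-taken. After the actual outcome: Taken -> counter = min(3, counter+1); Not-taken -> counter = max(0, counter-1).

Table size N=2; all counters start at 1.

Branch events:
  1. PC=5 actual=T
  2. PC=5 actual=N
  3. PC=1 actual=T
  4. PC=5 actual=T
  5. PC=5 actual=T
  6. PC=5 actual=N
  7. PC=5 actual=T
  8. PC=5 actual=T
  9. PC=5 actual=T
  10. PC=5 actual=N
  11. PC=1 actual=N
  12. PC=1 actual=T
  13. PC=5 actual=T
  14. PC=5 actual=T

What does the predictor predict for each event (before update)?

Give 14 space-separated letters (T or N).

Answer: N T N T T T T T T T T N T T

Derivation:
Ev 1: PC=5 idx=1 pred=N actual=T -> ctr[1]=2
Ev 2: PC=5 idx=1 pred=T actual=N -> ctr[1]=1
Ev 3: PC=1 idx=1 pred=N actual=T -> ctr[1]=2
Ev 4: PC=5 idx=1 pred=T actual=T -> ctr[1]=3
Ev 5: PC=5 idx=1 pred=T actual=T -> ctr[1]=3
Ev 6: PC=5 idx=1 pred=T actual=N -> ctr[1]=2
Ev 7: PC=5 idx=1 pred=T actual=T -> ctr[1]=3
Ev 8: PC=5 idx=1 pred=T actual=T -> ctr[1]=3
Ev 9: PC=5 idx=1 pred=T actual=T -> ctr[1]=3
Ev 10: PC=5 idx=1 pred=T actual=N -> ctr[1]=2
Ev 11: PC=1 idx=1 pred=T actual=N -> ctr[1]=1
Ev 12: PC=1 idx=1 pred=N actual=T -> ctr[1]=2
Ev 13: PC=5 idx=1 pred=T actual=T -> ctr[1]=3
Ev 14: PC=5 idx=1 pred=T actual=T -> ctr[1]=3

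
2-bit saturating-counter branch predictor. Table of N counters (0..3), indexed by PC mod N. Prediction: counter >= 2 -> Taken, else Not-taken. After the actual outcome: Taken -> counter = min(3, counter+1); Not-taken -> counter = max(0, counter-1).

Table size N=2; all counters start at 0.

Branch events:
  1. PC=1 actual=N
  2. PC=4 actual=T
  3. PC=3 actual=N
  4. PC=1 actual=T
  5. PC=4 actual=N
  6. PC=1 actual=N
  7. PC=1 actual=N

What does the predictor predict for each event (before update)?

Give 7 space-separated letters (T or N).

Answer: N N N N N N N

Derivation:
Ev 1: PC=1 idx=1 pred=N actual=N -> ctr[1]=0
Ev 2: PC=4 idx=0 pred=N actual=T -> ctr[0]=1
Ev 3: PC=3 idx=1 pred=N actual=N -> ctr[1]=0
Ev 4: PC=1 idx=1 pred=N actual=T -> ctr[1]=1
Ev 5: PC=4 idx=0 pred=N actual=N -> ctr[0]=0
Ev 6: PC=1 idx=1 pred=N actual=N -> ctr[1]=0
Ev 7: PC=1 idx=1 pred=N actual=N -> ctr[1]=0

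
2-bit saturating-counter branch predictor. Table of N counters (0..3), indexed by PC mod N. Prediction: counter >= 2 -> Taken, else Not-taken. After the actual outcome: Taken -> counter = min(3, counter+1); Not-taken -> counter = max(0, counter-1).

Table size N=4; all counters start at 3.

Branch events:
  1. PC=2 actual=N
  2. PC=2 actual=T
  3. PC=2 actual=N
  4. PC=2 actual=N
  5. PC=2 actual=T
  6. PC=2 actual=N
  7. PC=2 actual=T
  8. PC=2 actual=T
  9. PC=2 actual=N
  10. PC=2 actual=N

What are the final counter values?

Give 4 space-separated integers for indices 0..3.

Answer: 3 3 1 3

Derivation:
Ev 1: PC=2 idx=2 pred=T actual=N -> ctr[2]=2
Ev 2: PC=2 idx=2 pred=T actual=T -> ctr[2]=3
Ev 3: PC=2 idx=2 pred=T actual=N -> ctr[2]=2
Ev 4: PC=2 idx=2 pred=T actual=N -> ctr[2]=1
Ev 5: PC=2 idx=2 pred=N actual=T -> ctr[2]=2
Ev 6: PC=2 idx=2 pred=T actual=N -> ctr[2]=1
Ev 7: PC=2 idx=2 pred=N actual=T -> ctr[2]=2
Ev 8: PC=2 idx=2 pred=T actual=T -> ctr[2]=3
Ev 9: PC=2 idx=2 pred=T actual=N -> ctr[2]=2
Ev 10: PC=2 idx=2 pred=T actual=N -> ctr[2]=1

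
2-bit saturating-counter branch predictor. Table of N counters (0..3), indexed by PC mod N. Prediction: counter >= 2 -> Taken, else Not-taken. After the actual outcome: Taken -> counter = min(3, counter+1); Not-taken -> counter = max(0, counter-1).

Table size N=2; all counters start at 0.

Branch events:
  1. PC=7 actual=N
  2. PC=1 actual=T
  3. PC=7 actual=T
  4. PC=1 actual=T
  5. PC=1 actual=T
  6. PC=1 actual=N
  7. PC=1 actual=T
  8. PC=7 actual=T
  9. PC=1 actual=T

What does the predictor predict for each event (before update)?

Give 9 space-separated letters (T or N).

Ev 1: PC=7 idx=1 pred=N actual=N -> ctr[1]=0
Ev 2: PC=1 idx=1 pred=N actual=T -> ctr[1]=1
Ev 3: PC=7 idx=1 pred=N actual=T -> ctr[1]=2
Ev 4: PC=1 idx=1 pred=T actual=T -> ctr[1]=3
Ev 5: PC=1 idx=1 pred=T actual=T -> ctr[1]=3
Ev 6: PC=1 idx=1 pred=T actual=N -> ctr[1]=2
Ev 7: PC=1 idx=1 pred=T actual=T -> ctr[1]=3
Ev 8: PC=7 idx=1 pred=T actual=T -> ctr[1]=3
Ev 9: PC=1 idx=1 pred=T actual=T -> ctr[1]=3

Answer: N N N T T T T T T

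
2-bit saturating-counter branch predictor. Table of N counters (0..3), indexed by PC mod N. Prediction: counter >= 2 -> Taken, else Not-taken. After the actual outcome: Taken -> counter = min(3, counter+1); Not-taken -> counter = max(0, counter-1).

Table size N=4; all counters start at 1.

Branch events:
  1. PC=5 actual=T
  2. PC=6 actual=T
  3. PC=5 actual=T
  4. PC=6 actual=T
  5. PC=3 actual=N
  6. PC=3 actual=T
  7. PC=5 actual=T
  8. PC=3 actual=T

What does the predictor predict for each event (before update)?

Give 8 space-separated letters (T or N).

Ev 1: PC=5 idx=1 pred=N actual=T -> ctr[1]=2
Ev 2: PC=6 idx=2 pred=N actual=T -> ctr[2]=2
Ev 3: PC=5 idx=1 pred=T actual=T -> ctr[1]=3
Ev 4: PC=6 idx=2 pred=T actual=T -> ctr[2]=3
Ev 5: PC=3 idx=3 pred=N actual=N -> ctr[3]=0
Ev 6: PC=3 idx=3 pred=N actual=T -> ctr[3]=1
Ev 7: PC=5 idx=1 pred=T actual=T -> ctr[1]=3
Ev 8: PC=3 idx=3 pred=N actual=T -> ctr[3]=2

Answer: N N T T N N T N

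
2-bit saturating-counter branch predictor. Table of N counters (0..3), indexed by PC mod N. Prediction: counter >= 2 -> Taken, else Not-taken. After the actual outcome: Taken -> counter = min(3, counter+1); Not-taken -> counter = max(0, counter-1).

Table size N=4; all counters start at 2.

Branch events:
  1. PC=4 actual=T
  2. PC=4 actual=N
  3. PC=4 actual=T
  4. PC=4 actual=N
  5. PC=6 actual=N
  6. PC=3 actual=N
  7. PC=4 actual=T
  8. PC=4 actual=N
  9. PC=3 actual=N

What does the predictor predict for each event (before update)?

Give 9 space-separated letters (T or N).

Answer: T T T T T T T T N

Derivation:
Ev 1: PC=4 idx=0 pred=T actual=T -> ctr[0]=3
Ev 2: PC=4 idx=0 pred=T actual=N -> ctr[0]=2
Ev 3: PC=4 idx=0 pred=T actual=T -> ctr[0]=3
Ev 4: PC=4 idx=0 pred=T actual=N -> ctr[0]=2
Ev 5: PC=6 idx=2 pred=T actual=N -> ctr[2]=1
Ev 6: PC=3 idx=3 pred=T actual=N -> ctr[3]=1
Ev 7: PC=4 idx=0 pred=T actual=T -> ctr[0]=3
Ev 8: PC=4 idx=0 pred=T actual=N -> ctr[0]=2
Ev 9: PC=3 idx=3 pred=N actual=N -> ctr[3]=0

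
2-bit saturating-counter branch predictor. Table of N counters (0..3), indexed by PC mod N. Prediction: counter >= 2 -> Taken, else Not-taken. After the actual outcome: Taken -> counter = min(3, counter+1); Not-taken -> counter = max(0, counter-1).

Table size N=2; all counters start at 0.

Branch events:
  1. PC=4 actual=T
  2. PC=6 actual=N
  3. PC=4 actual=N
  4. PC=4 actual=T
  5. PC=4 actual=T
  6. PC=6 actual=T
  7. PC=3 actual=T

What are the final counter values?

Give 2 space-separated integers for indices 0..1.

Answer: 3 1

Derivation:
Ev 1: PC=4 idx=0 pred=N actual=T -> ctr[0]=1
Ev 2: PC=6 idx=0 pred=N actual=N -> ctr[0]=0
Ev 3: PC=4 idx=0 pred=N actual=N -> ctr[0]=0
Ev 4: PC=4 idx=0 pred=N actual=T -> ctr[0]=1
Ev 5: PC=4 idx=0 pred=N actual=T -> ctr[0]=2
Ev 6: PC=6 idx=0 pred=T actual=T -> ctr[0]=3
Ev 7: PC=3 idx=1 pred=N actual=T -> ctr[1]=1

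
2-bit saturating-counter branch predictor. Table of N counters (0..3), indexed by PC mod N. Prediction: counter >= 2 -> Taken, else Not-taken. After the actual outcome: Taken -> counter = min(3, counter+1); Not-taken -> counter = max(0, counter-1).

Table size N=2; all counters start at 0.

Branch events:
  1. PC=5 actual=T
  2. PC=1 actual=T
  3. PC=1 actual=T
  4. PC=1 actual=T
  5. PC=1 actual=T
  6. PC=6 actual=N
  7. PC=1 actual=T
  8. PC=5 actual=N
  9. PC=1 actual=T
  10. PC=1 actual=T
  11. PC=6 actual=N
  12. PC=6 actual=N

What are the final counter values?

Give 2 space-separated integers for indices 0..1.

Ev 1: PC=5 idx=1 pred=N actual=T -> ctr[1]=1
Ev 2: PC=1 idx=1 pred=N actual=T -> ctr[1]=2
Ev 3: PC=1 idx=1 pred=T actual=T -> ctr[1]=3
Ev 4: PC=1 idx=1 pred=T actual=T -> ctr[1]=3
Ev 5: PC=1 idx=1 pred=T actual=T -> ctr[1]=3
Ev 6: PC=6 idx=0 pred=N actual=N -> ctr[0]=0
Ev 7: PC=1 idx=1 pred=T actual=T -> ctr[1]=3
Ev 8: PC=5 idx=1 pred=T actual=N -> ctr[1]=2
Ev 9: PC=1 idx=1 pred=T actual=T -> ctr[1]=3
Ev 10: PC=1 idx=1 pred=T actual=T -> ctr[1]=3
Ev 11: PC=6 idx=0 pred=N actual=N -> ctr[0]=0
Ev 12: PC=6 idx=0 pred=N actual=N -> ctr[0]=0

Answer: 0 3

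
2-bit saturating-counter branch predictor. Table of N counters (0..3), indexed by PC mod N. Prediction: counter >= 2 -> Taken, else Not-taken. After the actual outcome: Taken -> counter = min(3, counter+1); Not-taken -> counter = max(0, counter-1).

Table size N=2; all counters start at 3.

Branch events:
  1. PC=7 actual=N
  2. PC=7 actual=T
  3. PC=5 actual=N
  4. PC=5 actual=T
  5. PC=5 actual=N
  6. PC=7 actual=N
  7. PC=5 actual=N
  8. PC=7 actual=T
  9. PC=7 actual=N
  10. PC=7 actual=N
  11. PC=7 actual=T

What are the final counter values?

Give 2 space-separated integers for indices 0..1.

Ev 1: PC=7 idx=1 pred=T actual=N -> ctr[1]=2
Ev 2: PC=7 idx=1 pred=T actual=T -> ctr[1]=3
Ev 3: PC=5 idx=1 pred=T actual=N -> ctr[1]=2
Ev 4: PC=5 idx=1 pred=T actual=T -> ctr[1]=3
Ev 5: PC=5 idx=1 pred=T actual=N -> ctr[1]=2
Ev 6: PC=7 idx=1 pred=T actual=N -> ctr[1]=1
Ev 7: PC=5 idx=1 pred=N actual=N -> ctr[1]=0
Ev 8: PC=7 idx=1 pred=N actual=T -> ctr[1]=1
Ev 9: PC=7 idx=1 pred=N actual=N -> ctr[1]=0
Ev 10: PC=7 idx=1 pred=N actual=N -> ctr[1]=0
Ev 11: PC=7 idx=1 pred=N actual=T -> ctr[1]=1

Answer: 3 1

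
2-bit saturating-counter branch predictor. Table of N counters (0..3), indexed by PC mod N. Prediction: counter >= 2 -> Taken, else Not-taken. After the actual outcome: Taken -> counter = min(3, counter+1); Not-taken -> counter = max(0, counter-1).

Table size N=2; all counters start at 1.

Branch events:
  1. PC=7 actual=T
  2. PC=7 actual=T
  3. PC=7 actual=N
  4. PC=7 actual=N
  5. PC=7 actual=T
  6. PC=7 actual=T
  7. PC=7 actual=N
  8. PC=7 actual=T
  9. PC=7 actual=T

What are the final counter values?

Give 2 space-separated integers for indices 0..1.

Ev 1: PC=7 idx=1 pred=N actual=T -> ctr[1]=2
Ev 2: PC=7 idx=1 pred=T actual=T -> ctr[1]=3
Ev 3: PC=7 idx=1 pred=T actual=N -> ctr[1]=2
Ev 4: PC=7 idx=1 pred=T actual=N -> ctr[1]=1
Ev 5: PC=7 idx=1 pred=N actual=T -> ctr[1]=2
Ev 6: PC=7 idx=1 pred=T actual=T -> ctr[1]=3
Ev 7: PC=7 idx=1 pred=T actual=N -> ctr[1]=2
Ev 8: PC=7 idx=1 pred=T actual=T -> ctr[1]=3
Ev 9: PC=7 idx=1 pred=T actual=T -> ctr[1]=3

Answer: 1 3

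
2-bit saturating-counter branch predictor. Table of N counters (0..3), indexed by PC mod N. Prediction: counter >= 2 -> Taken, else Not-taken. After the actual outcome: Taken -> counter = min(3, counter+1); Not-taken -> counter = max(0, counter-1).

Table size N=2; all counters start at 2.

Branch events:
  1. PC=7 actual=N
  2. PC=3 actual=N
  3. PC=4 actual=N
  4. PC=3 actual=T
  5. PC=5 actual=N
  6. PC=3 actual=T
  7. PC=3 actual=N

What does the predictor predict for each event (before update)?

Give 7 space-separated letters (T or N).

Ev 1: PC=7 idx=1 pred=T actual=N -> ctr[1]=1
Ev 2: PC=3 idx=1 pred=N actual=N -> ctr[1]=0
Ev 3: PC=4 idx=0 pred=T actual=N -> ctr[0]=1
Ev 4: PC=3 idx=1 pred=N actual=T -> ctr[1]=1
Ev 5: PC=5 idx=1 pred=N actual=N -> ctr[1]=0
Ev 6: PC=3 idx=1 pred=N actual=T -> ctr[1]=1
Ev 7: PC=3 idx=1 pred=N actual=N -> ctr[1]=0

Answer: T N T N N N N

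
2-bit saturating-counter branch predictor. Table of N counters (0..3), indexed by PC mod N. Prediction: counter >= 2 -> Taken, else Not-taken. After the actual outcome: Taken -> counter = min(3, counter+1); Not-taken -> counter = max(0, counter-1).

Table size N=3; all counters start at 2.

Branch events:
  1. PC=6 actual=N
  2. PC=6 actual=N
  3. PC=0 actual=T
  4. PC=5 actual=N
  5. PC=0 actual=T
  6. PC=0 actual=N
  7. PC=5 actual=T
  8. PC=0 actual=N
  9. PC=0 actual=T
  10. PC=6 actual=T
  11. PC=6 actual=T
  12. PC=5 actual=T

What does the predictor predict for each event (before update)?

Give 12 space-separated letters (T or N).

Ev 1: PC=6 idx=0 pred=T actual=N -> ctr[0]=1
Ev 2: PC=6 idx=0 pred=N actual=N -> ctr[0]=0
Ev 3: PC=0 idx=0 pred=N actual=T -> ctr[0]=1
Ev 4: PC=5 idx=2 pred=T actual=N -> ctr[2]=1
Ev 5: PC=0 idx=0 pred=N actual=T -> ctr[0]=2
Ev 6: PC=0 idx=0 pred=T actual=N -> ctr[0]=1
Ev 7: PC=5 idx=2 pred=N actual=T -> ctr[2]=2
Ev 8: PC=0 idx=0 pred=N actual=N -> ctr[0]=0
Ev 9: PC=0 idx=0 pred=N actual=T -> ctr[0]=1
Ev 10: PC=6 idx=0 pred=N actual=T -> ctr[0]=2
Ev 11: PC=6 idx=0 pred=T actual=T -> ctr[0]=3
Ev 12: PC=5 idx=2 pred=T actual=T -> ctr[2]=3

Answer: T N N T N T N N N N T T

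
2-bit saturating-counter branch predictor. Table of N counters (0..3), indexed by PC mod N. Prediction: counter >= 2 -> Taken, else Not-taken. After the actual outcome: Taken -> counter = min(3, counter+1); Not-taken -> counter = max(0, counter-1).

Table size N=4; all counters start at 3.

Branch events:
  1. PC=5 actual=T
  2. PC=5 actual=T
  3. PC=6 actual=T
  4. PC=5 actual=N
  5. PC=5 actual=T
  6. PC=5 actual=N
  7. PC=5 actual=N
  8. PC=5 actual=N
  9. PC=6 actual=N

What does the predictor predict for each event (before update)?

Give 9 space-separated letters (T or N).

Answer: T T T T T T T N T

Derivation:
Ev 1: PC=5 idx=1 pred=T actual=T -> ctr[1]=3
Ev 2: PC=5 idx=1 pred=T actual=T -> ctr[1]=3
Ev 3: PC=6 idx=2 pred=T actual=T -> ctr[2]=3
Ev 4: PC=5 idx=1 pred=T actual=N -> ctr[1]=2
Ev 5: PC=5 idx=1 pred=T actual=T -> ctr[1]=3
Ev 6: PC=5 idx=1 pred=T actual=N -> ctr[1]=2
Ev 7: PC=5 idx=1 pred=T actual=N -> ctr[1]=1
Ev 8: PC=5 idx=1 pred=N actual=N -> ctr[1]=0
Ev 9: PC=6 idx=2 pred=T actual=N -> ctr[2]=2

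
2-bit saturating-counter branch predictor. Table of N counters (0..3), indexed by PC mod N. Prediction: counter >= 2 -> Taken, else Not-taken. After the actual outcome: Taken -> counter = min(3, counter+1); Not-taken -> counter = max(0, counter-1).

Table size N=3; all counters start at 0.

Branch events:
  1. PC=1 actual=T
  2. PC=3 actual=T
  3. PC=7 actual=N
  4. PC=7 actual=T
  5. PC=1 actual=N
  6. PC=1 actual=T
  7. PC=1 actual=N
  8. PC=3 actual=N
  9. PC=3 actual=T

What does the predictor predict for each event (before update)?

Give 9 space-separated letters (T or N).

Answer: N N N N N N N N N

Derivation:
Ev 1: PC=1 idx=1 pred=N actual=T -> ctr[1]=1
Ev 2: PC=3 idx=0 pred=N actual=T -> ctr[0]=1
Ev 3: PC=7 idx=1 pred=N actual=N -> ctr[1]=0
Ev 4: PC=7 idx=1 pred=N actual=T -> ctr[1]=1
Ev 5: PC=1 idx=1 pred=N actual=N -> ctr[1]=0
Ev 6: PC=1 idx=1 pred=N actual=T -> ctr[1]=1
Ev 7: PC=1 idx=1 pred=N actual=N -> ctr[1]=0
Ev 8: PC=3 idx=0 pred=N actual=N -> ctr[0]=0
Ev 9: PC=3 idx=0 pred=N actual=T -> ctr[0]=1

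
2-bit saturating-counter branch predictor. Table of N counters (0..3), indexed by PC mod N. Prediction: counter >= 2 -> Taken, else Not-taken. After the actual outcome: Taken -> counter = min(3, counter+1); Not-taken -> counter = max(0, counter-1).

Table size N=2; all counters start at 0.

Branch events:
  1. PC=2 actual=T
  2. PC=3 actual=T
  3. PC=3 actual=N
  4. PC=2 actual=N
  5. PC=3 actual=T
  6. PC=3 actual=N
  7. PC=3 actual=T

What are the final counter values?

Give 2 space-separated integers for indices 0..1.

Answer: 0 1

Derivation:
Ev 1: PC=2 idx=0 pred=N actual=T -> ctr[0]=1
Ev 2: PC=3 idx=1 pred=N actual=T -> ctr[1]=1
Ev 3: PC=3 idx=1 pred=N actual=N -> ctr[1]=0
Ev 4: PC=2 idx=0 pred=N actual=N -> ctr[0]=0
Ev 5: PC=3 idx=1 pred=N actual=T -> ctr[1]=1
Ev 6: PC=3 idx=1 pred=N actual=N -> ctr[1]=0
Ev 7: PC=3 idx=1 pred=N actual=T -> ctr[1]=1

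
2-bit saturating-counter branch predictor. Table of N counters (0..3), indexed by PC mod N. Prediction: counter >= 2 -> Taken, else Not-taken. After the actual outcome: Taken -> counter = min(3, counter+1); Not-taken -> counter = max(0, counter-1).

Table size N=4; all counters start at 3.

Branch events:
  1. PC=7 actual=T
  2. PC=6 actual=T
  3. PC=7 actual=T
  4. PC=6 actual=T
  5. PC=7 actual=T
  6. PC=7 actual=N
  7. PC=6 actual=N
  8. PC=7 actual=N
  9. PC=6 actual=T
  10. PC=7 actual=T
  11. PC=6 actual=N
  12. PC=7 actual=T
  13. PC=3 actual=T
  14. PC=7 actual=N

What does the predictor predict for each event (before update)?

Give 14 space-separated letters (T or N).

Answer: T T T T T T T T T N T T T T

Derivation:
Ev 1: PC=7 idx=3 pred=T actual=T -> ctr[3]=3
Ev 2: PC=6 idx=2 pred=T actual=T -> ctr[2]=3
Ev 3: PC=7 idx=3 pred=T actual=T -> ctr[3]=3
Ev 4: PC=6 idx=2 pred=T actual=T -> ctr[2]=3
Ev 5: PC=7 idx=3 pred=T actual=T -> ctr[3]=3
Ev 6: PC=7 idx=3 pred=T actual=N -> ctr[3]=2
Ev 7: PC=6 idx=2 pred=T actual=N -> ctr[2]=2
Ev 8: PC=7 idx=3 pred=T actual=N -> ctr[3]=1
Ev 9: PC=6 idx=2 pred=T actual=T -> ctr[2]=3
Ev 10: PC=7 idx=3 pred=N actual=T -> ctr[3]=2
Ev 11: PC=6 idx=2 pred=T actual=N -> ctr[2]=2
Ev 12: PC=7 idx=3 pred=T actual=T -> ctr[3]=3
Ev 13: PC=3 idx=3 pred=T actual=T -> ctr[3]=3
Ev 14: PC=7 idx=3 pred=T actual=N -> ctr[3]=2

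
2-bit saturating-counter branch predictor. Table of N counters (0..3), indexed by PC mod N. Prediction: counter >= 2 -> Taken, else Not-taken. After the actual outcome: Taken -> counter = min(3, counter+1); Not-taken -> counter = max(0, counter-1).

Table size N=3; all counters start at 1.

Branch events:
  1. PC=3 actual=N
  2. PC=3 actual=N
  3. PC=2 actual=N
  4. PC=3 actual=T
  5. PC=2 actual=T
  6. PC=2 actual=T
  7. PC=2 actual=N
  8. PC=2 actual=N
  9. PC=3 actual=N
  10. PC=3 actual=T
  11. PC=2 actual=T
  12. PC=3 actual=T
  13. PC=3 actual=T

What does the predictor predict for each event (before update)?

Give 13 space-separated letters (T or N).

Ev 1: PC=3 idx=0 pred=N actual=N -> ctr[0]=0
Ev 2: PC=3 idx=0 pred=N actual=N -> ctr[0]=0
Ev 3: PC=2 idx=2 pred=N actual=N -> ctr[2]=0
Ev 4: PC=3 idx=0 pred=N actual=T -> ctr[0]=1
Ev 5: PC=2 idx=2 pred=N actual=T -> ctr[2]=1
Ev 6: PC=2 idx=2 pred=N actual=T -> ctr[2]=2
Ev 7: PC=2 idx=2 pred=T actual=N -> ctr[2]=1
Ev 8: PC=2 idx=2 pred=N actual=N -> ctr[2]=0
Ev 9: PC=3 idx=0 pred=N actual=N -> ctr[0]=0
Ev 10: PC=3 idx=0 pred=N actual=T -> ctr[0]=1
Ev 11: PC=2 idx=2 pred=N actual=T -> ctr[2]=1
Ev 12: PC=3 idx=0 pred=N actual=T -> ctr[0]=2
Ev 13: PC=3 idx=0 pred=T actual=T -> ctr[0]=3

Answer: N N N N N N T N N N N N T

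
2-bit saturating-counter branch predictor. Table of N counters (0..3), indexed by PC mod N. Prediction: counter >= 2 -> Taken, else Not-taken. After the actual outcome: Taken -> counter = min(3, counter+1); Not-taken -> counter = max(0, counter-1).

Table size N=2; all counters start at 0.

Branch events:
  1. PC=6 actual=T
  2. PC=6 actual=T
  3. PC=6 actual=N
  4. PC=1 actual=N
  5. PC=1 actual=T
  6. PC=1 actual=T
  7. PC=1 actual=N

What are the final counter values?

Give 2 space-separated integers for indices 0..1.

Ev 1: PC=6 idx=0 pred=N actual=T -> ctr[0]=1
Ev 2: PC=6 idx=0 pred=N actual=T -> ctr[0]=2
Ev 3: PC=6 idx=0 pred=T actual=N -> ctr[0]=1
Ev 4: PC=1 idx=1 pred=N actual=N -> ctr[1]=0
Ev 5: PC=1 idx=1 pred=N actual=T -> ctr[1]=1
Ev 6: PC=1 idx=1 pred=N actual=T -> ctr[1]=2
Ev 7: PC=1 idx=1 pred=T actual=N -> ctr[1]=1

Answer: 1 1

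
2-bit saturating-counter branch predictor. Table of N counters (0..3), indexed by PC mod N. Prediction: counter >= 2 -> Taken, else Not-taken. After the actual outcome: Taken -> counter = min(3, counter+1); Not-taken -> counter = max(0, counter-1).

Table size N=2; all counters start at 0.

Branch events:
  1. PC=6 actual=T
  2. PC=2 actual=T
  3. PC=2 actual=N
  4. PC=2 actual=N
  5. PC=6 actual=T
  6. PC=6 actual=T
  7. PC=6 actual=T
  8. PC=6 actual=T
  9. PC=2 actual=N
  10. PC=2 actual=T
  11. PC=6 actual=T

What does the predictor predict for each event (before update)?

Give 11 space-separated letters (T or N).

Ev 1: PC=6 idx=0 pred=N actual=T -> ctr[0]=1
Ev 2: PC=2 idx=0 pred=N actual=T -> ctr[0]=2
Ev 3: PC=2 idx=0 pred=T actual=N -> ctr[0]=1
Ev 4: PC=2 idx=0 pred=N actual=N -> ctr[0]=0
Ev 5: PC=6 idx=0 pred=N actual=T -> ctr[0]=1
Ev 6: PC=6 idx=0 pred=N actual=T -> ctr[0]=2
Ev 7: PC=6 idx=0 pred=T actual=T -> ctr[0]=3
Ev 8: PC=6 idx=0 pred=T actual=T -> ctr[0]=3
Ev 9: PC=2 idx=0 pred=T actual=N -> ctr[0]=2
Ev 10: PC=2 idx=0 pred=T actual=T -> ctr[0]=3
Ev 11: PC=6 idx=0 pred=T actual=T -> ctr[0]=3

Answer: N N T N N N T T T T T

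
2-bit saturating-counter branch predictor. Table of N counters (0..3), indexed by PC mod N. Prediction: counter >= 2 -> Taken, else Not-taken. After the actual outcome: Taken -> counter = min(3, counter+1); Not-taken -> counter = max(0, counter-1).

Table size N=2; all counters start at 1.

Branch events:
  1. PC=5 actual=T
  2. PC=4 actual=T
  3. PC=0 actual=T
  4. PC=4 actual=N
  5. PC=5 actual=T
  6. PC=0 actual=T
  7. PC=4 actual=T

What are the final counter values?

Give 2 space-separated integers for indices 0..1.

Ev 1: PC=5 idx=1 pred=N actual=T -> ctr[1]=2
Ev 2: PC=4 idx=0 pred=N actual=T -> ctr[0]=2
Ev 3: PC=0 idx=0 pred=T actual=T -> ctr[0]=3
Ev 4: PC=4 idx=0 pred=T actual=N -> ctr[0]=2
Ev 5: PC=5 idx=1 pred=T actual=T -> ctr[1]=3
Ev 6: PC=0 idx=0 pred=T actual=T -> ctr[0]=3
Ev 7: PC=4 idx=0 pred=T actual=T -> ctr[0]=3

Answer: 3 3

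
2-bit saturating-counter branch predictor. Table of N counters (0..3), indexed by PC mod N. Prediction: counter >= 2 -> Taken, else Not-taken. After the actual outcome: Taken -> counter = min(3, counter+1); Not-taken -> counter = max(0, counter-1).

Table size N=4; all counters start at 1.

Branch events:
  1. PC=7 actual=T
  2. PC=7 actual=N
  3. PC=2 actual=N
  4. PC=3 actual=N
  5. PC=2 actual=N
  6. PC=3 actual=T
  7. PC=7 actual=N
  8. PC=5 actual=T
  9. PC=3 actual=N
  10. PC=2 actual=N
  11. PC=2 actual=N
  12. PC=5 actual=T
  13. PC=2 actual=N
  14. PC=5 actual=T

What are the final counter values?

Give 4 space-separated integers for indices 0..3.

Ev 1: PC=7 idx=3 pred=N actual=T -> ctr[3]=2
Ev 2: PC=7 idx=3 pred=T actual=N -> ctr[3]=1
Ev 3: PC=2 idx=2 pred=N actual=N -> ctr[2]=0
Ev 4: PC=3 idx=3 pred=N actual=N -> ctr[3]=0
Ev 5: PC=2 idx=2 pred=N actual=N -> ctr[2]=0
Ev 6: PC=3 idx=3 pred=N actual=T -> ctr[3]=1
Ev 7: PC=7 idx=3 pred=N actual=N -> ctr[3]=0
Ev 8: PC=5 idx=1 pred=N actual=T -> ctr[1]=2
Ev 9: PC=3 idx=3 pred=N actual=N -> ctr[3]=0
Ev 10: PC=2 idx=2 pred=N actual=N -> ctr[2]=0
Ev 11: PC=2 idx=2 pred=N actual=N -> ctr[2]=0
Ev 12: PC=5 idx=1 pred=T actual=T -> ctr[1]=3
Ev 13: PC=2 idx=2 pred=N actual=N -> ctr[2]=0
Ev 14: PC=5 idx=1 pred=T actual=T -> ctr[1]=3

Answer: 1 3 0 0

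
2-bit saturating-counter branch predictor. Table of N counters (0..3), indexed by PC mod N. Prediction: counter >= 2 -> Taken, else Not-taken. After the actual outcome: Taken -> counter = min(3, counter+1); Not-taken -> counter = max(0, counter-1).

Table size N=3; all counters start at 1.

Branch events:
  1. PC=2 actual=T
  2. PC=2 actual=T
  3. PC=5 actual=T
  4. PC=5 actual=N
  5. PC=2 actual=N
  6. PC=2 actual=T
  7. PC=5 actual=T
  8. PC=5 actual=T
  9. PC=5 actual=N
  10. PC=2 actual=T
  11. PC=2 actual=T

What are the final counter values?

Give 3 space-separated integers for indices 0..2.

Answer: 1 1 3

Derivation:
Ev 1: PC=2 idx=2 pred=N actual=T -> ctr[2]=2
Ev 2: PC=2 idx=2 pred=T actual=T -> ctr[2]=3
Ev 3: PC=5 idx=2 pred=T actual=T -> ctr[2]=3
Ev 4: PC=5 idx=2 pred=T actual=N -> ctr[2]=2
Ev 5: PC=2 idx=2 pred=T actual=N -> ctr[2]=1
Ev 6: PC=2 idx=2 pred=N actual=T -> ctr[2]=2
Ev 7: PC=5 idx=2 pred=T actual=T -> ctr[2]=3
Ev 8: PC=5 idx=2 pred=T actual=T -> ctr[2]=3
Ev 9: PC=5 idx=2 pred=T actual=N -> ctr[2]=2
Ev 10: PC=2 idx=2 pred=T actual=T -> ctr[2]=3
Ev 11: PC=2 idx=2 pred=T actual=T -> ctr[2]=3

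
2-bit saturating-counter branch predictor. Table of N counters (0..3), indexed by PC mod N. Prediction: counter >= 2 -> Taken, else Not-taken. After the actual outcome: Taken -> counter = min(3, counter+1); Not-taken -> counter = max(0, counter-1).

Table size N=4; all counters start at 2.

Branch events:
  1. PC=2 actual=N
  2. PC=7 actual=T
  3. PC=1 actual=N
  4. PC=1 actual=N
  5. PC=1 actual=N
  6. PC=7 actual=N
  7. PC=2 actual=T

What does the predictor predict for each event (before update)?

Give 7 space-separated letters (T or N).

Answer: T T T N N T N

Derivation:
Ev 1: PC=2 idx=2 pred=T actual=N -> ctr[2]=1
Ev 2: PC=7 idx=3 pred=T actual=T -> ctr[3]=3
Ev 3: PC=1 idx=1 pred=T actual=N -> ctr[1]=1
Ev 4: PC=1 idx=1 pred=N actual=N -> ctr[1]=0
Ev 5: PC=1 idx=1 pred=N actual=N -> ctr[1]=0
Ev 6: PC=7 idx=3 pred=T actual=N -> ctr[3]=2
Ev 7: PC=2 idx=2 pred=N actual=T -> ctr[2]=2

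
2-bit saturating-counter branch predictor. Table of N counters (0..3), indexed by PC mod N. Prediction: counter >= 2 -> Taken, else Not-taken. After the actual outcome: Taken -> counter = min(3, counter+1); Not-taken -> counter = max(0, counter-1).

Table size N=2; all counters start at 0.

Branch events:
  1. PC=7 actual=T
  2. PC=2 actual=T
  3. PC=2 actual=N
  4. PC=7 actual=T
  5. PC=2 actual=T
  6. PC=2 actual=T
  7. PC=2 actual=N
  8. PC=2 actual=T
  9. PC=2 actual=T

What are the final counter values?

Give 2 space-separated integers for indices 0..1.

Ev 1: PC=7 idx=1 pred=N actual=T -> ctr[1]=1
Ev 2: PC=2 idx=0 pred=N actual=T -> ctr[0]=1
Ev 3: PC=2 idx=0 pred=N actual=N -> ctr[0]=0
Ev 4: PC=7 idx=1 pred=N actual=T -> ctr[1]=2
Ev 5: PC=2 idx=0 pred=N actual=T -> ctr[0]=1
Ev 6: PC=2 idx=0 pred=N actual=T -> ctr[0]=2
Ev 7: PC=2 idx=0 pred=T actual=N -> ctr[0]=1
Ev 8: PC=2 idx=0 pred=N actual=T -> ctr[0]=2
Ev 9: PC=2 idx=0 pred=T actual=T -> ctr[0]=3

Answer: 3 2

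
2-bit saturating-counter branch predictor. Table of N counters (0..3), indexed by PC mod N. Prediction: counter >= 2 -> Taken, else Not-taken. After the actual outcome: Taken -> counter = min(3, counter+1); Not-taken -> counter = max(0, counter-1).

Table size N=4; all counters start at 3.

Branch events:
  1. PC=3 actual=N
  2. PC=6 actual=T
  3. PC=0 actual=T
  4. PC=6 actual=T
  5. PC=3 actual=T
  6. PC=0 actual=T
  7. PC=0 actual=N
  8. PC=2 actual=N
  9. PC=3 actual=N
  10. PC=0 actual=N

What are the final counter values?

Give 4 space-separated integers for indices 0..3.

Answer: 1 3 2 2

Derivation:
Ev 1: PC=3 idx=3 pred=T actual=N -> ctr[3]=2
Ev 2: PC=6 idx=2 pred=T actual=T -> ctr[2]=3
Ev 3: PC=0 idx=0 pred=T actual=T -> ctr[0]=3
Ev 4: PC=6 idx=2 pred=T actual=T -> ctr[2]=3
Ev 5: PC=3 idx=3 pred=T actual=T -> ctr[3]=3
Ev 6: PC=0 idx=0 pred=T actual=T -> ctr[0]=3
Ev 7: PC=0 idx=0 pred=T actual=N -> ctr[0]=2
Ev 8: PC=2 idx=2 pred=T actual=N -> ctr[2]=2
Ev 9: PC=3 idx=3 pred=T actual=N -> ctr[3]=2
Ev 10: PC=0 idx=0 pred=T actual=N -> ctr[0]=1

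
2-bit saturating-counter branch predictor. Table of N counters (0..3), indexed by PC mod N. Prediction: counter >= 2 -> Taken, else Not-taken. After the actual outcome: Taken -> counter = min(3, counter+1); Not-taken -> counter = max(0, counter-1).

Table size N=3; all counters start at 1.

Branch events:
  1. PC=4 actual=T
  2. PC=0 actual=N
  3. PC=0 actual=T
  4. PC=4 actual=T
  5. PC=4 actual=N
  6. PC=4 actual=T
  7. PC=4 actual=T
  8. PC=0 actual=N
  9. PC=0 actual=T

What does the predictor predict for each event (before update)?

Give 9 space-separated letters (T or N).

Ev 1: PC=4 idx=1 pred=N actual=T -> ctr[1]=2
Ev 2: PC=0 idx=0 pred=N actual=N -> ctr[0]=0
Ev 3: PC=0 idx=0 pred=N actual=T -> ctr[0]=1
Ev 4: PC=4 idx=1 pred=T actual=T -> ctr[1]=3
Ev 5: PC=4 idx=1 pred=T actual=N -> ctr[1]=2
Ev 6: PC=4 idx=1 pred=T actual=T -> ctr[1]=3
Ev 7: PC=4 idx=1 pred=T actual=T -> ctr[1]=3
Ev 8: PC=0 idx=0 pred=N actual=N -> ctr[0]=0
Ev 9: PC=0 idx=0 pred=N actual=T -> ctr[0]=1

Answer: N N N T T T T N N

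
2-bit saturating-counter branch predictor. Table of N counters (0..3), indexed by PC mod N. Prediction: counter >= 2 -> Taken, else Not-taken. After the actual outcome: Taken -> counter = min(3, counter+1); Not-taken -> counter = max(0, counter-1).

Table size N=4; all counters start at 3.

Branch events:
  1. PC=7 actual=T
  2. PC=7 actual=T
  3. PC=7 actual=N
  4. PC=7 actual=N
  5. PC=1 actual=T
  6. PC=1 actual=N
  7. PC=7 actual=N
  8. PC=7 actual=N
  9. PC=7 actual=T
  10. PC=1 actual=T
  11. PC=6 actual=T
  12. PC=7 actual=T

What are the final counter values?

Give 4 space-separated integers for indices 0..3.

Ev 1: PC=7 idx=3 pred=T actual=T -> ctr[3]=3
Ev 2: PC=7 idx=3 pred=T actual=T -> ctr[3]=3
Ev 3: PC=7 idx=3 pred=T actual=N -> ctr[3]=2
Ev 4: PC=7 idx=3 pred=T actual=N -> ctr[3]=1
Ev 5: PC=1 idx=1 pred=T actual=T -> ctr[1]=3
Ev 6: PC=1 idx=1 pred=T actual=N -> ctr[1]=2
Ev 7: PC=7 idx=3 pred=N actual=N -> ctr[3]=0
Ev 8: PC=7 idx=3 pred=N actual=N -> ctr[3]=0
Ev 9: PC=7 idx=3 pred=N actual=T -> ctr[3]=1
Ev 10: PC=1 idx=1 pred=T actual=T -> ctr[1]=3
Ev 11: PC=6 idx=2 pred=T actual=T -> ctr[2]=3
Ev 12: PC=7 idx=3 pred=N actual=T -> ctr[3]=2

Answer: 3 3 3 2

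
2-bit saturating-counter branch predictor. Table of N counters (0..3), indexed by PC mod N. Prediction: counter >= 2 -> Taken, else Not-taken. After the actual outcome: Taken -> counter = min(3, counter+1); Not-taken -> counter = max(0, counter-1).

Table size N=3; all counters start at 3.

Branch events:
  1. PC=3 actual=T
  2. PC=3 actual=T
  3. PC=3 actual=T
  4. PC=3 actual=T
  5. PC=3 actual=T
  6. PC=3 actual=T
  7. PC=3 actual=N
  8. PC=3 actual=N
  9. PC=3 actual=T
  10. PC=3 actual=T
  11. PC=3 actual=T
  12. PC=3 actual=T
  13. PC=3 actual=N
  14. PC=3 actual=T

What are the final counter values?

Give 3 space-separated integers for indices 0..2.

Answer: 3 3 3

Derivation:
Ev 1: PC=3 idx=0 pred=T actual=T -> ctr[0]=3
Ev 2: PC=3 idx=0 pred=T actual=T -> ctr[0]=3
Ev 3: PC=3 idx=0 pred=T actual=T -> ctr[0]=3
Ev 4: PC=3 idx=0 pred=T actual=T -> ctr[0]=3
Ev 5: PC=3 idx=0 pred=T actual=T -> ctr[0]=3
Ev 6: PC=3 idx=0 pred=T actual=T -> ctr[0]=3
Ev 7: PC=3 idx=0 pred=T actual=N -> ctr[0]=2
Ev 8: PC=3 idx=0 pred=T actual=N -> ctr[0]=1
Ev 9: PC=3 idx=0 pred=N actual=T -> ctr[0]=2
Ev 10: PC=3 idx=0 pred=T actual=T -> ctr[0]=3
Ev 11: PC=3 idx=0 pred=T actual=T -> ctr[0]=3
Ev 12: PC=3 idx=0 pred=T actual=T -> ctr[0]=3
Ev 13: PC=3 idx=0 pred=T actual=N -> ctr[0]=2
Ev 14: PC=3 idx=0 pred=T actual=T -> ctr[0]=3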